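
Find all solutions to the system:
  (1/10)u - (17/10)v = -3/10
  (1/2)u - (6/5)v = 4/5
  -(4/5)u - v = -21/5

Row-reduce:
R1 ← R1 / (1/10).
R2 ← R2 − 1/2·R1.
R3 ← R3 + 4/5·R1.
R2 ← R2 / (73/10).
R1 ← R1 + 17·R2.
R3 ← R3 + 73/5·R2.
Row 3 reduces to 0 = -2, a contradiction. The system is inconsistent.

no solution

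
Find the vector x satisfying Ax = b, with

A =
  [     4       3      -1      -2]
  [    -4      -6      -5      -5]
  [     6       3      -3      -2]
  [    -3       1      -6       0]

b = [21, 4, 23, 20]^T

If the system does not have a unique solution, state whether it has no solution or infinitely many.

Row-reduce the augmented matrix:
R1 ← R1 / (4).
R2 ← R2 + 4·R1.
R3 ← R3 − 6·R1.
R4 ← R4 + 3·R1.
R2 ← R2 / (-3).
R1 ← R1 − 3/4·R2.
R3 ← R3 + 3/2·R2.
R4 ← R4 − 13/4·R2.
R3 ← R3 / (3/2).
R1 ← R1 + 7/4·R3.
R2 ← R2 − 2·R3.
R4 ← R4 + 53/4·R3.
R4 ← R4 / (92/3).
R1 ← R1 − 3·R4.
R2 ← R2 + 11/3·R4.
R3 ← R3 − 3·R4.
Reading off the reduced rows gives x_1 = -1, x_2 = 5, x_3 = -2, x_4 = -4.

x_1 = -1, x_2 = 5, x_3 = -2, x_4 = -4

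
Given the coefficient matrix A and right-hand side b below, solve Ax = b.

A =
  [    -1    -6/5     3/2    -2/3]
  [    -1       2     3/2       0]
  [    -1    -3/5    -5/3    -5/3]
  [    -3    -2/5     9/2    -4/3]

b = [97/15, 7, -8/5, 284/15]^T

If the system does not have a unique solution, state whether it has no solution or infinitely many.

no solution

Row-reduce:
R1 ← R1 / (-1).
R2 ← R2 + 1·R1.
R3 ← R3 + 1·R1.
R4 ← R4 + 3·R1.
R2 ← R2 / (16/5).
R1 ← R1 − 6/5·R2.
R3 ← R3 − 3/5·R2.
R4 ← R4 − 16/5·R2.
R3 ← R3 / (-19/6).
R1 ← R1 + 3/2·R3.
Row 4 reduces to 0 = -1, a contradiction. The system is inconsistent.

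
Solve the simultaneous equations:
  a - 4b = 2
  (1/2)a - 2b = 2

no solution

Row-reduce:
R2 ← R2 − 1/2·R1.
Row 2 reduces to 0 = 1, a contradiction. The system is inconsistent.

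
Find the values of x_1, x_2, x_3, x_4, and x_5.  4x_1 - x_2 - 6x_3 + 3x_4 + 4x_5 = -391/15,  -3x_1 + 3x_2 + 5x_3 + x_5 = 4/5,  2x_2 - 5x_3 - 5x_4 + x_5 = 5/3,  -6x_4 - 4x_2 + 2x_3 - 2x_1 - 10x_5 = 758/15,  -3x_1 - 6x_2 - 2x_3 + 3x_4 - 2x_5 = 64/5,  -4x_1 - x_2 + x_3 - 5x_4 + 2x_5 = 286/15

x_1 = -8/5, x_2 = -7/3, x_3 = 1, x_4 = -8/3, x_5 = -2

Row-reduce the augmented matrix:
R1 ← R1 / (4).
R2 ← R2 + 3·R1.
R4 ← R4 + 2·R1.
R5 ← R5 + 3·R1.
R6 ← R6 + 4·R1.
R2 ← R2 / (9/4).
R1 ← R1 + 1/4·R2.
R3 ← R3 − 2·R2.
R4 ← R4 + 9/2·R2.
R5 ← R5 + 27/4·R2.
R6 ← R6 + 2·R2.
R3 ← R3 / (-49/9).
R1 ← R1 + 13/9·R3.
R2 ← R2 − 2/9·R3.
R5 ← R5 + 5·R3.
R6 ← R6 + 41/9·R3.
Swap R4 and R5.
R4 ← R4 / (129/7).
R1 ← R1 − 20/7·R4.
R2 ← R2 − 5/7·R4.
R3 ← R3 − 9/7·R4.
R6 ← R6 − 41/7·R4.
Swap R5 and R6.
R5 ← R5 / (6155/903).
R1 ← R1 + 232/903·R5.
R2 ← R2 − 974/903·R5.
R3 ← R3 + 181/301·R5.
R4 ← R4 − 752/903·R5.
R6 reduces to 0 = 0, so the extra equation is consistent.
Reading off the reduced rows gives x_1 = -8/5, x_2 = -7/3, x_3 = 1, x_4 = -8/3, x_5 = -2.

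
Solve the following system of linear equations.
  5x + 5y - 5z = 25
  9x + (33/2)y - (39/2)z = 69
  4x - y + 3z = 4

infinitely many solutions

Row-reduce:
R1 ← R1 / (5).
R2 ← R2 − 9·R1.
R3 ← R3 − 4·R1.
R2 ← R2 / (15/2).
R1 ← R1 − 1·R2.
R3 ← R3 + 5·R2.
Rank is 2 with 3 unknowns, leaving z free.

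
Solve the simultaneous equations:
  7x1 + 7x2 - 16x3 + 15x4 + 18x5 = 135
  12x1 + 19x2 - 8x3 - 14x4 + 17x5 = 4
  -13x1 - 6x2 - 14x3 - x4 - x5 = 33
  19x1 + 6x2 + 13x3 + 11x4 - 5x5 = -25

Row-reduce:
R1 ← R1 / (7).
R2 ← R2 − 12·R1.
R3 ← R3 + 13·R1.
R4 ← R4 − 19·R1.
R2 ← R2 / (7).
R1 ← R1 − 1·R2.
R3 ← R3 − 7·R2.
R4 ← R4 + 13·R2.
R3 ← R3 / (-442/7).
R1 ← R1 + 248/49·R3.
R2 ← R2 − 136/49·R3.
R4 ← R4 − 4533/49·R3.
R4 ← R4 / (-9183/1547).
R1 ← R1 − 3837/1547·R4.
R2 ← R2 + 250/91·R4.
R3 ← R3 + 233/221·R4.
Rank is 4 with 5 unknowns, leaving x5 free.

infinitely many solutions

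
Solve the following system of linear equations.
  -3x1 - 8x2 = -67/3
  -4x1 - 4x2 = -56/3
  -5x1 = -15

Row-reduce the augmented matrix:
R1 ← R1 / (-3).
R2 ← R2 + 4·R1.
R3 ← R3 + 5·R1.
R2 ← R2 / (20/3).
R1 ← R1 − 8/3·R2.
R3 ← R3 − 40/3·R2.
R3 reduces to 0 = 0, so the extra equation is consistent.
Reading off the reduced rows gives x1 = 3, x2 = 5/3.

x1 = 3, x2 = 5/3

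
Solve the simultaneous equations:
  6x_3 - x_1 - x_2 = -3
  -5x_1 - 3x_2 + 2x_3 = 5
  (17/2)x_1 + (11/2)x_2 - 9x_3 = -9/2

infinitely many solutions

Row-reduce:
R1 ← R1 / (-1).
R2 ← R2 + 5·R1.
R3 ← R3 − 17/2·R1.
R2 ← R2 / (2).
R1 ← R1 − 1·R2.
R3 ← R3 + 3·R2.
Rank is 2 with 3 unknowns, leaving x_3 free.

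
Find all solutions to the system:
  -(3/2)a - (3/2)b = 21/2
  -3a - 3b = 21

infinitely many solutions

Row-reduce:
R1 ← R1 / (-3/2).
R2 ← R2 + 3·R1.
Rank is 1 with 2 unknowns, leaving b free.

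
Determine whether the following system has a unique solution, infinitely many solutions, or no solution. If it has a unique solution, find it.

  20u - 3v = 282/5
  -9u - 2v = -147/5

u = 3, v = 6/5

Row-reduce the augmented matrix:
R1 ← R1 / (20).
R2 ← R2 + 9·R1.
R2 ← R2 / (-67/20).
R1 ← R1 + 3/20·R2.
Reading off the reduced rows gives u = 3, v = 6/5.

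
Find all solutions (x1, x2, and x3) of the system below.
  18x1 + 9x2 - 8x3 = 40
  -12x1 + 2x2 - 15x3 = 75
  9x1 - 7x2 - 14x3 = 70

x1 = 0, x2 = 0, x3 = -5

Row-reduce the augmented matrix:
R1 ← R1 / (18).
R2 ← R2 + 12·R1.
R3 ← R3 − 9·R1.
R2 ← R2 / (8).
R1 ← R1 − 1/2·R2.
R3 ← R3 + 23/2·R2.
R3 ← R3 / (-1883/48).
R1 ← R1 − 119/144·R3.
R2 ← R2 + 61/24·R3.
Reading off the reduced rows gives x1 = 0, x2 = 0, x3 = -5.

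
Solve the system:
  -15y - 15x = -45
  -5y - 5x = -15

Row-reduce:
R1 ← R1 / (-15).
R2 ← R2 + 5·R1.
Rank is 1 with 2 unknowns, leaving y free.

infinitely many solutions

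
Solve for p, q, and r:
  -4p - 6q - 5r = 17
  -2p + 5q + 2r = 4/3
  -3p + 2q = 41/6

p = -5/2, q = -1/3, r = -1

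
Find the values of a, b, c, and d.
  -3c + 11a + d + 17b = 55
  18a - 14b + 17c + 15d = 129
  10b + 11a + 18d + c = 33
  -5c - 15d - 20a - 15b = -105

a = 6, b = 0, c = 3, d = -2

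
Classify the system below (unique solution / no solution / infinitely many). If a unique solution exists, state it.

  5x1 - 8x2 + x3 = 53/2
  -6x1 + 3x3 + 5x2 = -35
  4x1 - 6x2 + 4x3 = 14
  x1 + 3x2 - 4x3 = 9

no solution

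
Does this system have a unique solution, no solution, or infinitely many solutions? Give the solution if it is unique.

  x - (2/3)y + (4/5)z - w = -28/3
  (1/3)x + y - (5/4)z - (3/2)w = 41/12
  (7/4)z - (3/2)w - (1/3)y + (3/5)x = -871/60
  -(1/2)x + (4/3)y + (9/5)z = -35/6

x = -1, y = 2, z = -5, w = 3

Row-reduce the augmented matrix:
R2 ← R2 − 1/3·R1.
R3 ← R3 − 3/5·R1.
R4 ← R4 + 1/2·R1.
R2 ← R2 / (11/9).
R1 ← R1 + 2/3·R2.
R3 ← R3 − 1/15·R2.
R4 ← R4 − 1·R2.
R3 ← R3 / (372/275).
R1 ← R1 + 3/110·R3.
R2 ← R2 + 273/220·R3.
R4 ← R4 − 757/220·R3.
R4 ← R4 / (1921/744).
R1 ← R1 + 205/124·R4.
R2 ← R2 + 427/248·R4.
R3 ← R3 + 115/186·R4.
Reading off the reduced rows gives x = -1, y = 2, z = -5, w = 3.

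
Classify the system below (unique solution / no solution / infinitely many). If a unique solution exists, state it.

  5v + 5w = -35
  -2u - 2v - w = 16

Row-reduce:
Swap R1 and R2.
R1 ← R1 / (-2).
R2 ← R2 / (5).
R1 ← R1 − 1·R2.
Rank is 2 with 3 unknowns, leaving w free.

infinitely many solutions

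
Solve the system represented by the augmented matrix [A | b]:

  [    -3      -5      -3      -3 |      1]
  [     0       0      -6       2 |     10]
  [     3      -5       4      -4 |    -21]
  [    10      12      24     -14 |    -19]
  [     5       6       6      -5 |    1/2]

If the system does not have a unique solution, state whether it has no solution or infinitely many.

Row-reduce the augmented matrix:
R1 ← R1 / (-3).
R3 ← R3 − 3·R1.
R4 ← R4 − 10·R1.
R5 ← R5 − 5·R1.
Swap R2 and R3.
R2 ← R2 / (-10).
R1 ← R1 − 5/3·R2.
R4 ← R4 + 14/3·R2.
R5 ← R5 + 7/3·R2.
R3 ← R3 / (-6).
R1 ← R1 − 7/6·R3.
R2 ← R2 + 1/10·R3.
R4 ← R4 − 203/15·R3.
R5 ← R5 − 23/30·R3.
R4 ← R4 / (-146/9).
R1 ← R1 − 2/9·R4.
R2 ← R2 − 2/3·R4.
R3 ← R3 + 1/3·R4.
R5 ← R5 + 73/9·R4.
R5 reduces to 0 = 0, so the extra equation is consistent.
Reading off the reduced rows gives x_1 = -3/2, x_2 = 5/2, x_3 = -2, x_4 = -1.

x_1 = -3/2, x_2 = 5/2, x_3 = -2, x_4 = -1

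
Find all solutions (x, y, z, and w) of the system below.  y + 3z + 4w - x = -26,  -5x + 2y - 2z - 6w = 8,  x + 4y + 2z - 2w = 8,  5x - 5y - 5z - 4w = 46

x = 4, y = 0, z = -2, w = -4

Row-reduce the augmented matrix:
R1 ← R1 / (-1).
R2 ← R2 + 5·R1.
R3 ← R3 − 1·R1.
R4 ← R4 − 5·R1.
R2 ← R2 / (-3).
R1 ← R1 + 1·R2.
R3 ← R3 − 5·R2.
R3 ← R3 / (-70/3).
R1 ← R1 − 8/3·R3.
R2 ← R2 − 17/3·R3.
R4 ← R4 − 10·R3.
R4 ← R4 / (-12/7).
R1 ← R1 + 2/35·R4.
R2 ← R2 + 48/35·R4.
R3 ← R3 − 62/35·R4.
Reading off the reduced rows gives x = 4, y = 0, z = -2, w = -4.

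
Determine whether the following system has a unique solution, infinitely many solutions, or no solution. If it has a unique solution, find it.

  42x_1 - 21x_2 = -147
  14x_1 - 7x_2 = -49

Row-reduce:
R1 ← R1 / (42).
R2 ← R2 − 14·R1.
Rank is 1 with 2 unknowns, leaving x_2 free.

infinitely many solutions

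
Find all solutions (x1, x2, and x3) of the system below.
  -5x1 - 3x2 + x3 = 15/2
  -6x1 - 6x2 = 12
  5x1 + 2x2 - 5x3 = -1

x1 = -3/2, x2 = -1/2, x3 = -3/2

Row-reduce the augmented matrix:
R1 ← R1 / (-5).
R2 ← R2 + 6·R1.
R3 ← R3 − 5·R1.
R2 ← R2 / (-12/5).
R1 ← R1 − 3/5·R2.
R3 ← R3 + 1·R2.
R3 ← R3 / (-7/2).
R1 ← R1 + 1/2·R3.
R2 ← R2 − 1/2·R3.
Reading off the reduced rows gives x1 = -3/2, x2 = -1/2, x3 = -3/2.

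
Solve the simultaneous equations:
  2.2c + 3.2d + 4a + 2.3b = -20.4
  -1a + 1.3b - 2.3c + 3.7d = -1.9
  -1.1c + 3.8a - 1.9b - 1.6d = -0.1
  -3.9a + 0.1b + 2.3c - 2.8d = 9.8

a = -1, b = 6, c = -5, d = -6

Row-reduce the augmented matrix:
R1 ← R1 / (4).
R2 ← R2 + 1·R1.
R3 ← R3 − 19/5·R1.
R4 ← R4 + 39/10·R1.
R2 ← R2 / (15/8).
R1 ← R1 − 23/40·R2.
R3 ← R3 + 817/200·R2.
R4 ← R4 − 937/400·R2.
R3 ← R3 / (-2626/375).
R1 ← R1 − 163/150·R3.
R2 ← R2 + 14/15·R3.
R4 ← R4 − 9947/1500·R3.
R4 ← R4 / (-43259/105040).
R1 ← R1 − 2325/10504·R4.
R2 ← R2 − 4495/2626·R4.
R3 ← R3 + 3873/5252·R4.
Reading off the reduced rows gives a = -1, b = 6, c = -5, d = -6.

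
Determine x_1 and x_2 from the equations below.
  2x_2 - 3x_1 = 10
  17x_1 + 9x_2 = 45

x_1 = 0, x_2 = 5

Row-reduce the augmented matrix:
R1 ← R1 / (-3).
R2 ← R2 − 17·R1.
R2 ← R2 / (61/3).
R1 ← R1 + 2/3·R2.
Reading off the reduced rows gives x_1 = 0, x_2 = 5.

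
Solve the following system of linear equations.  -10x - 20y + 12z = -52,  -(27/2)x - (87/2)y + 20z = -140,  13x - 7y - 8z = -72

Row-reduce:
R1 ← R1 / (-10).
R2 ← R2 + 27/2·R1.
R3 ← R3 − 13·R1.
R2 ← R2 / (-33/2).
R1 ← R1 − 2·R2.
R3 ← R3 + 33·R2.
Rank is 2 with 3 unknowns, leaving z free.

infinitely many solutions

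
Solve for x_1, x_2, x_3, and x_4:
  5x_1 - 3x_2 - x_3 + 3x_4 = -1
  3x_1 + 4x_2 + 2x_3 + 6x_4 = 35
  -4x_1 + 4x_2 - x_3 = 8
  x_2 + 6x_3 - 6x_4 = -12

Row-reduce the augmented matrix:
R1 ← R1 / (5).
R2 ← R2 − 3·R1.
R3 ← R3 + 4·R1.
R2 ← R2 / (29/5).
R1 ← R1 + 3/5·R2.
R3 ← R3 − 8/5·R2.
R4 ← R4 − 1·R2.
R3 ← R3 / (-73/29).
R1 ← R1 − 2/29·R3.
R2 ← R2 − 13/29·R3.
R4 ← R4 − 161/29·R3.
R4 ← R4 / (-291/73).
R1 ← R1 − 78/73·R4.
R2 ← R2 − 69/73·R4.
R3 ← R3 + 36/73·R4.
Reading off the reduced rows gives x_1 = -3, x_2 = 0, x_3 = 4, x_4 = 6.

x_1 = -3, x_2 = 0, x_3 = 4, x_4 = 6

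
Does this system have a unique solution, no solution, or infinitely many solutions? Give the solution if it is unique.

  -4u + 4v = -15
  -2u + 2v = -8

Row-reduce:
R1 ← R1 / (-4).
R2 ← R2 + 2·R1.
Row 2 reduces to 0 = -1/2, a contradiction. The system is inconsistent.

no solution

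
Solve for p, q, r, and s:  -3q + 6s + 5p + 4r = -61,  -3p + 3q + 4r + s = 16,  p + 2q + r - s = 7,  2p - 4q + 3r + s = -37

p = -4, q = 5, r = -2, s = -3

Row-reduce the augmented matrix:
R1 ← R1 / (5).
R2 ← R2 + 3·R1.
R3 ← R3 − 1·R1.
R4 ← R4 − 2·R1.
R2 ← R2 / (6/5).
R1 ← R1 + 3/5·R2.
R3 ← R3 − 13/5·R2.
R4 ← R4 + 14/5·R2.
R3 ← R3 / (-41/3).
R1 ← R1 − 4·R3.
R2 ← R2 − 16/3·R3.
R4 ← R4 − 49/3·R3.
R4 ← R4 / (-427/82).
R1 ← R1 + 5/82·R4.
R2 ← R2 + 75/82·R4.
R3 ← R3 − 73/82·R4.
Reading off the reduced rows gives p = -4, q = 5, r = -2, s = -3.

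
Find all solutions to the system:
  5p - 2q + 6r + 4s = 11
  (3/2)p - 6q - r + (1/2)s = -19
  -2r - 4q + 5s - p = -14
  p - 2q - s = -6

Row-reduce:
R1 ← R1 / (5).
R2 ← R2 − 3/2·R1.
R3 ← R3 + 1·R1.
R4 ← R4 − 1·R1.
R2 ← R2 / (-27/5).
R1 ← R1 + 2/5·R2.
R3 ← R3 + 22/5·R2.
R4 ← R4 + 8/5·R2.
R3 ← R3 / (40/27).
R1 ← R1 − 38/27·R3.
R2 ← R2 − 14/27·R3.
R4 ← R4 + 10/27·R3.
Rank is 3 with 4 unknowns, leaving s free.

infinitely many solutions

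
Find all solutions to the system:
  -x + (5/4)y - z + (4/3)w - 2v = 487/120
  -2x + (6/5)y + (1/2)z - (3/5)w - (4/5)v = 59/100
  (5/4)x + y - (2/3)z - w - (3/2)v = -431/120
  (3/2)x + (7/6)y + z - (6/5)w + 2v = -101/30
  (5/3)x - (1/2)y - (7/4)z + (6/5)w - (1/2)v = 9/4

x = -3/2, y = 1/2, z = -2, w = 7/4, v = 6/5

Row-reduce the augmented matrix:
R1 ← R1 / (-1).
R2 ← R2 + 2·R1.
R3 ← R3 − 5/4·R1.
R4 ← R4 − 3/2·R1.
R5 ← R5 − 5/3·R1.
R2 ← R2 / (-13/10).
R1 ← R1 + 5/4·R2.
R3 ← R3 − 41/16·R2.
R4 ← R4 − 73/24·R2.
R5 ← R5 − 19/12·R2.
R3 ← R3 / (1879/624).
R1 ← R1 + 73/52·R3.
R2 ← R2 + 25/13·R3.
R4 ← R4 − 1669/312·R3.
R5 ← R5 + 29/78·R3.
R4 ← R4 / (288454/84555).
R1 ← R1 + 1660/1879·R4.
R2 ← R2 + 6616/5637·R4.
R3 ← R3 + 3602/1879·R4.
R5 ← R5 + 23847/18790·R4.
R5 ← R5 / (2141393/1730724).
R1 ← R1 − 89024/144227·R5.
R2 ← R2 + 23988/144227·R5.
R3 ← R3 − 304035/144227·R5.
R4 ← R4 − 201885/288454·R5.
Reading off the reduced rows gives x = -3/2, y = 1/2, z = -2, w = 7/4, v = 6/5.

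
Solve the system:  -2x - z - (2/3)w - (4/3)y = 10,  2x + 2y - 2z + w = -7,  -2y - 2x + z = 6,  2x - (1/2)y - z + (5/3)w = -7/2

Row-reduce the augmented matrix:
R1 ← R1 / (-2).
R2 ← R2 − 2·R1.
R3 ← R3 + 2·R1.
R4 ← R4 − 2·R1.
R2 ← R2 / (2/3).
R1 ← R1 − 2/3·R2.
R3 ← R3 + 2/3·R2.
R4 ← R4 + 11/6·R2.
R3 ← R3 / (-1).
R1 ← R1 − 7/2·R3.
R2 ← R2 + 9/2·R3.
R4 ← R4 + 41/4·R3.
R4 ← R4 / (-25/3).
R1 ← R1 − 7/2·R4.
R2 ← R2 + 4·R4.
R3 ← R3 + 1·R4.
Reading off the reduced rows gives x = -1, y = -3, z = -2, w = -3.

x = -1, y = -3, z = -2, w = -3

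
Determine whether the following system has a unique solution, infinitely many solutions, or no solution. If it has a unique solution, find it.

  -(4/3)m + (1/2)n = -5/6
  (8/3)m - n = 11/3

Row-reduce:
R1 ← R1 / (-4/3).
R2 ← R2 − 8/3·R1.
Row 2 reduces to 0 = 2, a contradiction. The system is inconsistent.

no solution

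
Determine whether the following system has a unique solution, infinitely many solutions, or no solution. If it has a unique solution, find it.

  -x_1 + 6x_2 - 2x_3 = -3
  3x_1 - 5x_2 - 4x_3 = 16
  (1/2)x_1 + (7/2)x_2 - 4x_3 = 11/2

Row-reduce:
R1 ← R1 / (-1).
R2 ← R2 − 3·R1.
R3 ← R3 − 1/2·R1.
R2 ← R2 / (13).
R1 ← R1 + 6·R2.
R3 ← R3 − 13/2·R2.
Row 3 reduces to 0 = 1/2, a contradiction. The system is inconsistent.

no solution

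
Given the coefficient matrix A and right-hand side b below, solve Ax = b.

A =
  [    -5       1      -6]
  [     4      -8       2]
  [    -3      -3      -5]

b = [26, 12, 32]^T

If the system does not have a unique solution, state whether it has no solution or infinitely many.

Row-reduce:
R1 ← R1 / (-5).
R2 ← R2 − 4·R1.
R3 ← R3 + 3·R1.
R2 ← R2 / (-36/5).
R1 ← R1 + 1/5·R2.
R3 ← R3 + 18/5·R2.
Rank is 2 with 3 unknowns, leaving x_3 free.

infinitely many solutions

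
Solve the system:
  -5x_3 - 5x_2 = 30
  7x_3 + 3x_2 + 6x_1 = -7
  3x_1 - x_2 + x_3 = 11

no solution

Row-reduce:
Swap R1 and R2.
R1 ← R1 / (6).
R3 ← R3 − 3·R1.
R2 ← R2 / (-5).
R1 ← R1 − 1/2·R2.
R3 ← R3 + 5/2·R2.
Row 3 reduces to 0 = -1/2, a contradiction. The system is inconsistent.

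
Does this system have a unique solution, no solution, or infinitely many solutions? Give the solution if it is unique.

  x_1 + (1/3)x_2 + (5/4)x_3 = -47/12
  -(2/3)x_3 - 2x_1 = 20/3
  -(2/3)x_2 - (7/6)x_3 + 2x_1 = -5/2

Row-reduce:
R2 ← R2 + 2·R1.
R3 ← R3 − 2·R1.
R2 ← R2 / (2/3).
R1 ← R1 − 1/3·R2.
R3 ← R3 + 4/3·R2.
Row 3 reduces to 0 = 3, a contradiction. The system is inconsistent.

no solution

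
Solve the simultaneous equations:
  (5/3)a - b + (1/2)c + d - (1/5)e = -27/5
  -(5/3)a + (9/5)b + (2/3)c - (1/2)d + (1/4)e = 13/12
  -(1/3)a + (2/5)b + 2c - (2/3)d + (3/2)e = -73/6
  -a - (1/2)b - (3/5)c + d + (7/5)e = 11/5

infinitely many solutions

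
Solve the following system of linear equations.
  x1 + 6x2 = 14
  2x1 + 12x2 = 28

infinitely many solutions

Row-reduce:
R2 ← R2 − 2·R1.
Rank is 1 with 2 unknowns, leaving x2 free.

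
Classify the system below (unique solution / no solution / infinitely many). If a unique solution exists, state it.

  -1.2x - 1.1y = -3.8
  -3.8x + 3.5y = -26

x = 5, y = -2

Row-reduce the augmented matrix:
R1 ← R1 / (-6/5).
R2 ← R2 + 19/5·R1.
R2 ← R2 / (419/60).
R1 ← R1 − 11/12·R2.
Reading off the reduced rows gives x = 5, y = -2.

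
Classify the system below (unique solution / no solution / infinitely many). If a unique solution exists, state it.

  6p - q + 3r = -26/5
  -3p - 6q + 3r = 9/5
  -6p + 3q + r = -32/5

p = 0, q = -7/5, r = -11/5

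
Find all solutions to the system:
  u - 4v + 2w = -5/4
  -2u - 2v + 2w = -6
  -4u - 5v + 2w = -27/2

u = 9/4, v = 1, w = 1/4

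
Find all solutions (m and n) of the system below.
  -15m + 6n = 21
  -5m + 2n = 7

Row-reduce:
R1 ← R1 / (-15).
R2 ← R2 + 5·R1.
Rank is 1 with 2 unknowns, leaving n free.

infinitely many solutions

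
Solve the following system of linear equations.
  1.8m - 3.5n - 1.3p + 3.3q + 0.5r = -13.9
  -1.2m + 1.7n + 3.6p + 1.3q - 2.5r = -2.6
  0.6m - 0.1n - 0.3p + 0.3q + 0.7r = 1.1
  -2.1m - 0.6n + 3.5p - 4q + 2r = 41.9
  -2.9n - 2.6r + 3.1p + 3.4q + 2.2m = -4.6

Row-reduce the augmented matrix:
R1 ← R1 / (9/5).
R2 ← R2 + 6/5·R1.
R3 ← R3 − 3/5·R1.
R4 ← R4 + 21/10·R1.
R5 ← R5 − 11/5·R1.
R2 ← R2 / (-19/30).
R1 ← R1 + 35/18·R2.
R3 ← R3 − 16/15·R2.
R4 ← R4 + 281/60·R2.
R5 ← R5 − 62/45·R2.
R3 ← R3 / (90/19).
R1 ← R1 + 1039/114·R3.
R2 ← R2 + 82/19·R3.
R4 ← R4 + 6927/380·R3.
R5 ← R5 − 3031/285·R3.
R4 ← R4 / (-4819/750).
R1 ← R1 − 601/675·R4.
R2 ← R2 + 199/225·R4.
R3 ← R3 − 242/225·R4.
R5 ← R5 + 30091/6750·R4.
R5 ← R5 / (-132964/24095).
R1 ← R1 − 8922/4819·R5.
R2 ← R2 + 1582/4819·R5.
R3 ← R3 − 2166/4819·R5.
R4 ← R4 + 4961/4819·R5.
Reading off the reduced rows gives m = 2, n = -1, p = 5, q = -5, r = 4.

m = 2, n = -1, p = 5, q = -5, r = 4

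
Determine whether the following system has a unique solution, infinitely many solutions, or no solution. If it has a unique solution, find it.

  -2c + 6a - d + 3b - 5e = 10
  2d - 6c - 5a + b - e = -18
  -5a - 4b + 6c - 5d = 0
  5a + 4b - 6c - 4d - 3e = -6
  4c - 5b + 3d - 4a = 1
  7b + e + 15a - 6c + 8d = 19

no solution

Row-reduce:
R1 ← R1 / (6).
R2 ← R2 + 5·R1.
R3 ← R3 + 5·R1.
R4 ← R4 − 5·R1.
R5 ← R5 + 4·R1.
R6 ← R6 − 15·R1.
R2 ← R2 / (7/2).
R1 ← R1 − 1/2·R2.
R3 ← R3 + 3/2·R2.
R4 ← R4 − 3/2·R2.
R5 ← R5 + 3·R2.
R6 ← R6 + 1/2·R2.
R3 ← R3 / (22/21).
R1 ← R1 − 16/21·R3.
R2 ← R2 + 46/21·R3.
R4 ← R4 + 22/21·R3.
R5 ← R5 + 82/21·R3.
R6 ← R6 + 44/21·R3.
R4 ← R4 / (-9).
R1 ← R1 − 39/11·R4.
R2 ← R2 + 119/11·R4.
R3 ← R3 + 56/11·R4.
R5 ← R5 + 182/11·R4.
R5 ← R5 / (-859/33).
R1 ← R1 − 37/11·R5.
R2 ← R2 + 370/33·R5.
R3 ← R3 + 145/33·R5.
R4 ← R4 − 1/3·R5.
Row 6 reduces to 0 = 1, a contradiction. The system is inconsistent.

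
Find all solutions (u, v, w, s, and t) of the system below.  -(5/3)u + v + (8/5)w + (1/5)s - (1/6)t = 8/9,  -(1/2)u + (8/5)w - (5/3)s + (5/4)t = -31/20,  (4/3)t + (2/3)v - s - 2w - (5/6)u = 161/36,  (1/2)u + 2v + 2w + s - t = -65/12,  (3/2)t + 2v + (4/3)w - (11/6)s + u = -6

Row-reduce the augmented matrix:
R1 ← R1 / (-5/3).
R2 ← R2 + 1/2·R1.
R3 ← R3 + 5/6·R1.
R4 ← R4 − 1/2·R1.
R5 ← R5 − 1·R1.
R2 ← R2 / (-3/10).
R1 ← R1 + 3/5·R2.
R3 ← R3 − 1/6·R2.
R4 ← R4 − 23/10·R2.
R5 ← R5 − 13/5·R2.
R3 ← R3 / (-98/45).
R1 ← R1 + 16/5·R3.
R2 ← R2 + 56/15·R3.
R4 ← R4 − 166/15·R3.
R5 ← R5 − 12·R3.
R4 ← R4 / (-16642/735).
R1 ← R1 − 1558/245·R4.
R2 ← R2 − 65/7·R4.
R3 ← R3 − 139/147·R4.
R5 ← R5 + 123589/4410·R4.
R5 ← R5 / (-7355/199704).
R1 ← R1 + 715/8321·R5.
R2 ← R2 − 3803/33284·R5.
R3 ← R3 + 10375/66568·R5.
R4 ← R4 + 29085/33284·R5.
Reading off the reduced rows gives u = -5/2, v = -1/2, w = -7/4, s = -1, t = -4/3.

u = -5/2, v = -1/2, w = -7/4, s = -1, t = -4/3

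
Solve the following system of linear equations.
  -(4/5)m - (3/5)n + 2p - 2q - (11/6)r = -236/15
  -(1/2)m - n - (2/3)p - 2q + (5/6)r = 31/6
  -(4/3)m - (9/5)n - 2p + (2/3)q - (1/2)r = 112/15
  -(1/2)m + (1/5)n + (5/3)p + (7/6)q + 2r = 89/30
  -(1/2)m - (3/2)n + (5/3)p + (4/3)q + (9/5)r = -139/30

Row-reduce the augmented matrix:
R1 ← R1 / (-4/5).
R2 ← R2 + 1/2·R1.
R3 ← R3 + 4/3·R1.
R4 ← R4 + 1/2·R1.
R5 ← R5 + 1/2·R1.
R2 ← R2 / (-5/8).
R1 ← R1 − 3/4·R2.
R3 ← R3 + 4/5·R2.
R4 ← R4 − 23/40·R2.
R5 ← R5 + 9/8·R2.
R3 ← R3 / (-72/25).
R1 ← R1 + 24/5·R3.
R2 ← R2 − 46/15·R3.
R4 ← R4 + 101/75·R3.
R5 ← R5 − 58/15·R3.
R4 ← R4 / (-16/27).
R1 ← R1 + 20/3·R4.
R2 ← R2 − 175/27·R4.
R3 ← R3 + 31/18·R4.
R5 ← R5 − 286/27·R4.
R5 ← R5 / (253459/2880).
R1 ← R1 + 14725/288·R5.
R2 ← R2 − 176485/3456·R5.
R3 ← R3 + 33205/2304·R5.
R4 ← R4 + 9635/1152·R5.
Reading off the reduced rows gives m = -5, n = 4, p = -5, q = 0, r = 4.

m = -5, n = 4, p = -5, q = 0, r = 4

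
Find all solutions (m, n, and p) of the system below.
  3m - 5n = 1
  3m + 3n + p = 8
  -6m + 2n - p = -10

Row-reduce:
R1 ← R1 / (3).
R2 ← R2 − 3·R1.
R3 ← R3 + 6·R1.
R2 ← R2 / (8).
R1 ← R1 + 5/3·R2.
R3 ← R3 + 8·R2.
Row 3 reduces to 0 = -1, a contradiction. The system is inconsistent.

no solution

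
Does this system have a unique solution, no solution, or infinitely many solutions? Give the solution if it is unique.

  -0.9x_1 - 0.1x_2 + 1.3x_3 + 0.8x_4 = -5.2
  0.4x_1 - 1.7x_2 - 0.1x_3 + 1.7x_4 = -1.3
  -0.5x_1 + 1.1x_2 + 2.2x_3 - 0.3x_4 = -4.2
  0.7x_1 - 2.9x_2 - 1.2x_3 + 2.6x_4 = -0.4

Row-reduce the augmented matrix:
R1 ← R1 / (-9/10).
R2 ← R2 − 2/5·R1.
R3 ← R3 + 1/2·R1.
R4 ← R4 − 7/10·R1.
R2 ← R2 / (-157/90).
R1 ← R1 − 1/9·R2.
R3 ← R3 − 52/45·R2.
R4 ← R4 + 134/45·R2.
R3 ← R3 / (2817/1570).
R1 ← R1 + 222/157·R3.
R2 ← R2 + 43/157·R3.
R4 ← R4 + 1577/1570·R3.
R4 ← R4 / (553/9390).
R1 ← R1 + 85/313·R4.
R2 ← R2 + 1018/939·R4.
R3 ← R3 − 323/939·R4.
Reading off the reduced rows gives x_1 = 1, x_2 = -5, x_3 = 0, x_4 = -6.

x_1 = 1, x_2 = -5, x_3 = 0, x_4 = -6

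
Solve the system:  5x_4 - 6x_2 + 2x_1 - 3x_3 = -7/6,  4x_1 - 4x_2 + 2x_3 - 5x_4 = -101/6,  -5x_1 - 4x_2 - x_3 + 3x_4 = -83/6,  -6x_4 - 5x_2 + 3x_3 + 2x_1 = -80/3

Row-reduce the augmented matrix:
R1 ← R1 / (2).
R2 ← R2 − 4·R1.
R3 ← R3 + 5·R1.
R4 ← R4 − 2·R1.
R2 ← R2 / (8).
R1 ← R1 + 3·R2.
R3 ← R3 + 19·R2.
R4 ← R4 − 1·R2.
R3 ← R3 / (21/2).
R1 ← R1 − 3/2·R3.
R2 ← R2 − 1·R3.
R4 ← R4 − 5·R3.
R4 ← R4 / (11/24).
R1 ← R1 + 1/4·R4.
R2 ← R2 − 1/24·R4.
R3 ← R3 + 23/12·R4.
Reading off the reduced rows gives x_1 = 5/3, x_2 = 3, x_3 = -2, x_4 = 3/2.

x_1 = 5/3, x_2 = 3, x_3 = -2, x_4 = 3/2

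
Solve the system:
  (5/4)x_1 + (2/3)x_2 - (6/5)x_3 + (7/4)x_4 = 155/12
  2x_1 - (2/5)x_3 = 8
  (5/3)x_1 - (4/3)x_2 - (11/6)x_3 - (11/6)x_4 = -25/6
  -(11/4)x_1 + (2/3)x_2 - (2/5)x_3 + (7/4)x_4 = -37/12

infinitely many solutions

Row-reduce:
R1 ← R1 / (5/4).
R2 ← R2 − 2·R1.
R3 ← R3 − 5/3·R1.
R4 ← R4 + 11/4·R1.
R2 ← R2 / (-16/15).
R1 ← R1 − 8/15·R2.
R3 ← R3 + 20/9·R2.
R4 ← R4 − 32/15·R2.
R3 ← R3 / (-17/5).
R1 ← R1 + 1/5·R3.
R2 ← R2 + 57/40·R3.
Rank is 3 with 4 unknowns, leaving x_4 free.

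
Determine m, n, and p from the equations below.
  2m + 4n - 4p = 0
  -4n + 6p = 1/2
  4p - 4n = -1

Row-reduce the augmented matrix:
R1 ← R1 / (2).
R2 ← R2 / (-4).
R1 ← R1 − 2·R2.
R3 ← R3 + 4·R2.
R3 ← R3 / (-2).
R1 ← R1 − 1·R3.
R2 ← R2 + 3/2·R3.
Reading off the reduced rows gives m = -1/2, n = 1, p = 3/4.

m = -1/2, n = 1, p = 3/4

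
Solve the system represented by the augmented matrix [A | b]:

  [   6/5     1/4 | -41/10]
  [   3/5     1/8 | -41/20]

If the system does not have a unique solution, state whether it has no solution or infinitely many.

Row-reduce:
R1 ← R1 / (6/5).
R2 ← R2 − 3/5·R1.
Rank is 1 with 2 unknowns, leaving x_2 free.

infinitely many solutions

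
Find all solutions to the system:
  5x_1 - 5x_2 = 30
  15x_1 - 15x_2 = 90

infinitely many solutions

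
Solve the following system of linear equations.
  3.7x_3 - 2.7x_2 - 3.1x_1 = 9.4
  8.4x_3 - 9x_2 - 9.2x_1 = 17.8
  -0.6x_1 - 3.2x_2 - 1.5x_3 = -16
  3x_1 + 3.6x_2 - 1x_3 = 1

x_1 = -5, x_2 = 5, x_3 = 2

Row-reduce the augmented matrix:
R1 ← R1 / (-31/10).
R2 ← R2 + 46/5·R1.
R3 ← R3 + 3/5·R1.
R4 ← R4 − 3·R1.
R2 ← R2 / (-153/155).
R1 ← R1 − 27/31·R2.
R3 ← R3 + 83/31·R2.
R4 ← R4 − 153/155·R2.
R3 ← R3 / (7319/1530).
R1 ← R1 + 59/17·R3.
R2 ← R2 − 400/153·R3.
R4 reduces to 0 = 0, so the extra equation is consistent.
Reading off the reduced rows gives x_1 = -5, x_2 = 5, x_3 = 2.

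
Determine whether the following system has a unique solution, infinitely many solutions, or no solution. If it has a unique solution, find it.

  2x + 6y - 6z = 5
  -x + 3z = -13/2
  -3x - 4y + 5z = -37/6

Row-reduce the augmented matrix:
R1 ← R1 / (2).
R2 ← R2 + 1·R1.
R3 ← R3 + 3·R1.
R2 ← R2 / (3).
R1 ← R1 − 3·R2.
R3 ← R3 − 5·R2.
R3 ← R3 / (-4).
R1 ← R1 + 3·R3.
Reading off the reduced rows gives x = 1/2, y = -4/3, z = -2.

x = 1/2, y = -4/3, z = -2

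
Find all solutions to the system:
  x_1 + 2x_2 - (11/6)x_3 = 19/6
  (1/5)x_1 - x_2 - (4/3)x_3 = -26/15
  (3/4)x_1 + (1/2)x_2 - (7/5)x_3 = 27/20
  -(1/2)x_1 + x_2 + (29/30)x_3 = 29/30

no solution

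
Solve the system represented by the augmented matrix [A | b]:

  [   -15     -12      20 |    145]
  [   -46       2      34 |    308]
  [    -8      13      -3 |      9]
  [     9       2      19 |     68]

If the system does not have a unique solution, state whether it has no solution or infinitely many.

x_1 = -3, x_2 = 0, x_3 = 5

Row-reduce the augmented matrix:
R1 ← R1 / (-15).
R2 ← R2 + 46·R1.
R3 ← R3 + 8·R1.
R4 ← R4 − 9·R1.
R2 ← R2 / (194/5).
R1 ← R1 − 4/5·R2.
R3 ← R3 − 97/5·R2.
R4 ← R4 + 26/5·R2.
Swap R3 and R4.
R3 ← R3 / (7955/291).
R1 ← R1 + 224/291·R3.
R2 ← R2 + 205/291·R3.
R4 reduces to 0 = 0, so the extra equation is consistent.
Reading off the reduced rows gives x_1 = -3, x_2 = 0, x_3 = 5.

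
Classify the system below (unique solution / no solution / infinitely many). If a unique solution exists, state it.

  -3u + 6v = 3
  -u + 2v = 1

infinitely many solutions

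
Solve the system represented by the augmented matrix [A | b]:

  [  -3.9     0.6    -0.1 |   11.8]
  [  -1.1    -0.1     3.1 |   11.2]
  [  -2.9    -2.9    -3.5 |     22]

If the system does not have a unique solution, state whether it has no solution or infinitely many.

x_1 = -4, x_2 = -6, x_3 = 2

Row-reduce the augmented matrix:
R1 ← R1 / (-39/10).
R2 ← R2 + 11/10·R1.
R3 ← R3 + 29/10·R1.
R2 ← R2 / (-7/26).
R1 ← R1 + 2/13·R2.
R3 ← R3 + 87/26·R2.
R3 ← R3 / (-4442/105).
R1 ← R1 + 37/21·R3.
R2 ← R2 + 244/21·R3.
Reading off the reduced rows gives x_1 = -4, x_2 = -6, x_3 = 2.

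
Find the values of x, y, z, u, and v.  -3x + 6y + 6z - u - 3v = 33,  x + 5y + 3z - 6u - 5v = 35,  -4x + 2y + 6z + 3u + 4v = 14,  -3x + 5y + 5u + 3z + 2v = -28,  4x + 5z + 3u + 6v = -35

x = -6, y = -5, z = 5, u = -6, v = -3

Row-reduce the augmented matrix:
R1 ← R1 / (-3).
R2 ← R2 − 1·R1.
R3 ← R3 + 4·R1.
R4 ← R4 + 3·R1.
R5 ← R5 − 4·R1.
R2 ← R2 / (7).
R1 ← R1 + 2·R2.
R3 ← R3 + 6·R2.
R4 ← R4 + 1·R2.
R5 ← R5 − 8·R2.
R3 ← R3 / (16/7).
R1 ← R1 + 4/7·R3.
R2 ← R2 − 5/7·R3.
R4 ← R4 + 16/7·R3.
R5 ← R5 − 51/7·R3.
R4 ← R4 / (4).
R1 ← R1 + 7/4·R4.
R2 ← R2 + 9/16·R4.
R3 ← R3 + 23/48·R4.
R5 ← R5 − 595/48·R4.
R5 ← R5 / (-4213/192).
R1 ← R1 − 49/16·R5.
R2 ← R2 + 49/64·R5.
R3 ← R3 − 401/192·R5.
R4 ← R4 − 7/4·R5.
Reading off the reduced rows gives x = -6, y = -5, z = 5, u = -6, v = -3.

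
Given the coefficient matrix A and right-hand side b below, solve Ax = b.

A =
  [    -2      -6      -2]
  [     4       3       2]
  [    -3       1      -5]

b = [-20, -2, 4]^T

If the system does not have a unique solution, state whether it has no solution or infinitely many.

x_1 = -5, x_2 = 4, x_3 = 3

Row-reduce the augmented matrix:
R1 ← R1 / (-2).
R2 ← R2 − 4·R1.
R3 ← R3 + 3·R1.
R2 ← R2 / (-9).
R1 ← R1 − 3·R2.
R3 ← R3 − 10·R2.
R3 ← R3 / (-38/9).
R1 ← R1 − 1/3·R3.
R2 ← R2 − 2/9·R3.
Reading off the reduced rows gives x_1 = -5, x_2 = 4, x_3 = 3.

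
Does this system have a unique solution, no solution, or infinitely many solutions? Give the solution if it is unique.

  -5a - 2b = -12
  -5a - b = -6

a = 0, b = 6

Row-reduce the augmented matrix:
R1 ← R1 / (-5).
R2 ← R2 + 5·R1.
R1 ← R1 − 2/5·R2.
Reading off the reduced rows gives a = 0, b = 6.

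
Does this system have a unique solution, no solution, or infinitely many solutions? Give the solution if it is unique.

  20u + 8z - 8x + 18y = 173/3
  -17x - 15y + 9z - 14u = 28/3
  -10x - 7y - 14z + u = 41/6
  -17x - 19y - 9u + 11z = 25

Row-reduce the augmented matrix:
R1 ← R1 / (-8).
R2 ← R2 + 17·R1.
R3 ← R3 + 10·R1.
R4 ← R4 + 17·R1.
R2 ← R2 / (-213/4).
R1 ← R1 + 9/4·R2.
R3 ← R3 + 59/2·R2.
R4 ← R4 + 229/4·R2.
R3 ← R3 / (-4168/213).
R1 ← R1 + 47/71·R3.
R2 ← R2 − 32/213·R3.
R4 ← R4 − 554/213·R3.
R4 ← R4 / (21287/2084).
R1 ← R1 + 1499/4168·R4.
R2 ← R2 − 582/521·R4.
R3 ← R3 + 1555/4168·R4.
Reading off the reduced rows gives x = -3/2, y = -1/2, z = 1, u = 7/3.

x = -3/2, y = -1/2, z = 1, u = 7/3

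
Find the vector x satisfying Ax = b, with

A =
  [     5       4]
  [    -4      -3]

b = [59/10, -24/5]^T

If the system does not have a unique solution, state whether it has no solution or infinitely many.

Row-reduce the augmented matrix:
R1 ← R1 / (5).
R2 ← R2 + 4·R1.
R2 ← R2 / (1/5).
R1 ← R1 − 4/5·R2.
Reading off the reduced rows gives x_1 = 3/2, x_2 = -2/5.

x_1 = 3/2, x_2 = -2/5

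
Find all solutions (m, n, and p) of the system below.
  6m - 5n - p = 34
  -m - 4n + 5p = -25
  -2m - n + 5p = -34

Row-reduce the augmented matrix:
R1 ← R1 / (6).
R2 ← R2 + 1·R1.
R3 ← R3 + 2·R1.
R2 ← R2 / (-29/6).
R1 ← R1 + 5/6·R2.
R3 ← R3 + 8/3·R2.
R3 ← R3 / (2).
R1 ← R1 + 1·R3.
R2 ← R2 + 1·R3.
Reading off the reduced rows gives m = 3, n = -2, p = -6.

m = 3, n = -2, p = -6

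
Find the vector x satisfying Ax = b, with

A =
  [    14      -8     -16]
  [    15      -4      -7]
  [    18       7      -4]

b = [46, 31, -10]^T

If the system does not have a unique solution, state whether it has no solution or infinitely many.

x_1 = 1, x_2 = -4, x_3 = 0

Row-reduce the augmented matrix:
R1 ← R1 / (14).
R2 ← R2 − 15·R1.
R3 ← R3 − 18·R1.
R2 ← R2 / (32/7).
R1 ← R1 + 4/7·R2.
R3 ← R3 − 121/7·R2.
R3 ← R3 / (-697/32).
R1 ← R1 − 1/8·R3.
R2 ← R2 − 71/32·R3.
Reading off the reduced rows gives x_1 = 1, x_2 = -4, x_3 = 0.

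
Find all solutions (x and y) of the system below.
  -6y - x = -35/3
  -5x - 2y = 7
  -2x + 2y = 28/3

Row-reduce the augmented matrix:
R1 ← R1 / (-1).
R2 ← R2 + 5·R1.
R3 ← R3 + 2·R1.
R2 ← R2 / (28).
R1 ← R1 − 6·R2.
R3 ← R3 − 14·R2.
R3 reduces to 0 = 0, so the extra equation is consistent.
Reading off the reduced rows gives x = -7/3, y = 7/3.

x = -7/3, y = 7/3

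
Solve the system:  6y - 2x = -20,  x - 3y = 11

no solution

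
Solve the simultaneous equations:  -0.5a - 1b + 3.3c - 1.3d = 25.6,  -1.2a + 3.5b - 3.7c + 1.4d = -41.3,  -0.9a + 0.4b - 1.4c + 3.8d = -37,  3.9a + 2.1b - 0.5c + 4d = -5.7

a = 6, b = -1, c = 6, d = -6

Row-reduce the augmented matrix:
R1 ← R1 / (-1/2).
R2 ← R2 + 6/5·R1.
R3 ← R3 + 9/10·R1.
R4 ← R4 − 39/10·R1.
R2 ← R2 / (59/10).
R1 ← R1 − 2·R2.
R3 ← R3 − 11/5·R2.
R4 ← R4 + 57/10·R2.
R3 ← R3 / (-8871/2950).
R1 ← R1 + 157/59·R3.
R2 ← R2 + 581/295·R3.
R4 ← R4 − 41341/2950·R3.
R4 ← R4 / (842132/44355).
R1 ← R1 + 25496/8871·R4.
R2 ← R2 + 19085/8871·R4.
R3 ← R3 + 13141/8871·R4.
Reading off the reduced rows gives a = 6, b = -1, c = 6, d = -6.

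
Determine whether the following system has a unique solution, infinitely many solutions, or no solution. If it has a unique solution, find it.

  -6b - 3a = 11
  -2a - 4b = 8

no solution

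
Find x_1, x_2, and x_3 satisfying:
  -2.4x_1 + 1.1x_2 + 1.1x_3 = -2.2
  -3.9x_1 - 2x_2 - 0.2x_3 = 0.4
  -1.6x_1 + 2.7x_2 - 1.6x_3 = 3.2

x_1 = 0, x_2 = 0, x_3 = -2

Row-reduce the augmented matrix:
R1 ← R1 / (-12/5).
R2 ← R2 + 39/10·R1.
R3 ← R3 + 8/5·R1.
R2 ← R2 / (-303/80).
R1 ← R1 + 11/24·R2.
R3 ← R3 − 59/30·R2.
R3 ← R3 / (-3399/1010).
R1 ← R1 + 22/101·R3.
R2 ← R2 − 53/101·R3.
Reading off the reduced rows gives x_1 = 0, x_2 = 0, x_3 = -2.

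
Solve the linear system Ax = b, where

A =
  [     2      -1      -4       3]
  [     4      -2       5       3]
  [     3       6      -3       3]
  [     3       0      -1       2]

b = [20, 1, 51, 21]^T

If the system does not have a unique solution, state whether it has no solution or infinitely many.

x_1 = 6, x_2 = 4, x_3 = -3, x_4 = 0

Row-reduce the augmented matrix:
R1 ← R1 / (2).
R2 ← R2 − 4·R1.
R3 ← R3 − 3·R1.
R4 ← R4 − 3·R1.
Swap R2 and R3.
R2 ← R2 / (15/2).
R1 ← R1 + 1/2·R2.
R4 ← R4 − 3/2·R2.
R3 ← R3 / (13).
R1 ← R1 + 9/5·R3.
R2 ← R2 − 2/5·R3.
R4 ← R4 − 22/5·R3.
R4 ← R4 / (-77/65).
R1 ← R1 − 64/65·R4.
R2 ← R2 + 7/65·R4.
R3 ← R3 + 3/13·R4.
Reading off the reduced rows gives x_1 = 6, x_2 = 4, x_3 = -3, x_4 = 0.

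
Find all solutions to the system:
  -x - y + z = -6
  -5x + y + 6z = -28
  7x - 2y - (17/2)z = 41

no solution

Row-reduce:
R1 ← R1 / (-1).
R2 ← R2 + 5·R1.
R3 ← R3 − 7·R1.
R2 ← R2 / (6).
R1 ← R1 − 1·R2.
R3 ← R3 + 9·R2.
Row 3 reduces to 0 = 2, a contradiction. The system is inconsistent.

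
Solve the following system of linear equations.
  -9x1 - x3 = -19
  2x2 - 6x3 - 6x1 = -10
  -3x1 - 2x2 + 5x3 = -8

no solution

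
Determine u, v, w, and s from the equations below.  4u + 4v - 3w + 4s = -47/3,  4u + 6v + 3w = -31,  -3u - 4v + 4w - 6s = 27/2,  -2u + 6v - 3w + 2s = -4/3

Row-reduce the augmented matrix:
R1 ← R1 / (4).
R2 ← R2 − 4·R1.
R3 ← R3 + 3·R1.
R4 ← R4 + 2·R1.
R2 ← R2 / (2).
R1 ← R1 − 1·R2.
R3 ← R3 + 1·R2.
R4 ← R4 − 8·R2.
R3 ← R3 / (19/4).
R1 ← R1 + 15/4·R3.
R2 ← R2 − 3·R3.
R4 ← R4 + 57/2·R3.
R4 ← R4 / (-10).
R1 ← R1 + 18/19·R4.
R2 ← R2 − 22/19·R4.
R3 ← R3 + 20/19·R4.
Reading off the reduced rows gives u = -5/2, v = -2, w = -3, s = -5/3.

u = -5/2, v = -2, w = -3, s = -5/3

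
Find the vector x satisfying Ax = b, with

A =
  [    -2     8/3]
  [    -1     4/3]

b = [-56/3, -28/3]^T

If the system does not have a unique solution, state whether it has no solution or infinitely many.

Row-reduce:
R1 ← R1 / (-2).
R2 ← R2 + 1·R1.
Rank is 1 with 2 unknowns, leaving x_2 free.

infinitely many solutions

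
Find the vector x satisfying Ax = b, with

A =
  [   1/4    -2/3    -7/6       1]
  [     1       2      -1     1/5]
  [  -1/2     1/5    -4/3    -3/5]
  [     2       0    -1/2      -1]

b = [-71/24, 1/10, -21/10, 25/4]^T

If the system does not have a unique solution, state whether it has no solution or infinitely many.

Row-reduce the augmented matrix:
R1 ← R1 / (1/4).
R2 ← R2 − 1·R1.
R3 ← R3 + 1/2·R1.
R4 ← R4 − 2·R1.
R2 ← R2 / (14/3).
R1 ← R1 + 8/3·R2.
R3 ← R3 + 17/15·R2.
R4 ← R4 − 16/3·R2.
R3 ← R3 / (-583/210).
R1 ← R1 + 18/7·R3.
R2 ← R2 − 11/14·R3.
R4 ← R4 − 65/14·R3.
R4 ← R4 / (-22499/5830).
R1 ← R1 − 4042/2915·R4.
R2 ← R2 + 36/53·R4.
R3 ← R3 + 501/2915·R4.
Reading off the reduced rows gives x_1 = 5/2, x_2 = -1/4, x_3 = 3/2, x_4 = -2.

x_1 = 5/2, x_2 = -1/4, x_3 = 3/2, x_4 = -2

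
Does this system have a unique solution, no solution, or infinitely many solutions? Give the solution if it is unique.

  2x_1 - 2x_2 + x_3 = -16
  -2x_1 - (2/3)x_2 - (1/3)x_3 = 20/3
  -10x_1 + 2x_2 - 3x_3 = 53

Row-reduce:
R1 ← R1 / (2).
R2 ← R2 + 2·R1.
R3 ← R3 + 10·R1.
R2 ← R2 / (-8/3).
R1 ← R1 + 1·R2.
R3 ← R3 + 8·R2.
Row 3 reduces to 0 = 1, a contradiction. The system is inconsistent.

no solution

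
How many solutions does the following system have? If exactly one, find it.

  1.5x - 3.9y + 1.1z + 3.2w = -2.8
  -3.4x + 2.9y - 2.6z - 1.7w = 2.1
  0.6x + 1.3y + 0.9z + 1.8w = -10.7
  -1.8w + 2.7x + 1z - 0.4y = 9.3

x = 3, y = -2, z = -5, w = -3

Row-reduce the augmented matrix:
R1 ← R1 / (3/2).
R2 ← R2 + 17/5·R1.
R3 ← R3 − 3/5·R1.
R4 ← R4 − 27/10·R1.
R2 ← R2 / (-297/50).
R1 ← R1 + 13/5·R2.
R3 ← R3 − 143/50·R2.
R4 ← R4 − 331/50·R2.
R3 ← R3 / (331/810).
R1 ← R1 − 695/891·R3.
R2 ← R2 − 16/891·R3.
R4 ← R4 + 9791/8910·R3.
R4 ← R4 / (131396/18205).
R1 ← R1 + 23280/3641·R4.
R2 ← R2 + 3915/3641·R4.
R3 ← R3 − 2587/331·R4.
Reading off the reduced rows gives x = 3, y = -2, z = -5, w = -3.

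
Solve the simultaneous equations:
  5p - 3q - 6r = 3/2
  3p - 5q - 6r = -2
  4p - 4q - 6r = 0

Row-reduce:
R1 ← R1 / (5).
R2 ← R2 − 3·R1.
R3 ← R3 − 4·R1.
R2 ← R2 / (-16/5).
R1 ← R1 + 3/5·R2.
R3 ← R3 + 8/5·R2.
Row 3 reduces to 0 = 1/4, a contradiction. The system is inconsistent.

no solution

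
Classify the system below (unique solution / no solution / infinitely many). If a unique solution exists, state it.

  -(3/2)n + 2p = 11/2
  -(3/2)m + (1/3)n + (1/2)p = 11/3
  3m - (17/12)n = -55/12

infinitely many solutions

Row-reduce:
Swap R1 and R2.
R1 ← R1 / (-3/2).
R3 ← R3 − 3·R1.
R2 ← R2 / (-3/2).
R1 ← R1 + 2/9·R2.
R3 ← R3 + 3/4·R2.
Rank is 2 with 3 unknowns, leaving p free.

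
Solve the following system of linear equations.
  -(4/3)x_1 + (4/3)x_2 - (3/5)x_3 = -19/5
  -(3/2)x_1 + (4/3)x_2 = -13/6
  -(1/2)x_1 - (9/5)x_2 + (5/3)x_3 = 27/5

Row-reduce the augmented matrix:
R1 ← R1 / (-4/3).
R2 ← R2 + 3/2·R1.
R3 ← R3 + 1/2·R1.
R2 ← R2 / (-1/6).
R1 ← R1 + 1·R2.
R3 ← R3 + 23/10·R2.
R3 ← R3 / (-2227/300).
R1 ← R1 + 18/5·R3.
R2 ← R2 + 81/20·R3.
Reading off the reduced rows gives x_1 = 1, x_2 = -1/2, x_3 = 3.

x_1 = 1, x_2 = -1/2, x_3 = 3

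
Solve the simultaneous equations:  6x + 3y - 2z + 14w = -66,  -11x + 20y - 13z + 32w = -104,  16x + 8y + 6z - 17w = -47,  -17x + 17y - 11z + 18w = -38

Row-reduce:
R1 ← R1 / (6).
R2 ← R2 + 11·R1.
R3 ← R3 − 16·R1.
R4 ← R4 + 17·R1.
R2 ← R2 / (51/2).
R1 ← R1 − 1/2·R2.
R4 ← R4 − 51/2·R2.
R3 ← R3 / (34/3).
R1 ← R1 + 1/153·R3.
R2 ← R2 + 100/153·R3.
Rank is 3 with 4 unknowns, leaving w free.

infinitely many solutions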